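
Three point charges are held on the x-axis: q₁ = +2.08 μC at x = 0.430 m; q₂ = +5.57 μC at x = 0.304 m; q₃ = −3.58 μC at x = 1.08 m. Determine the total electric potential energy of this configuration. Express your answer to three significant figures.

The assembly work is the sum of pairwise potential energies, U = Σ_{i<j} kqᵢqⱼ/rᵢⱼ.
Pair separations: r₁₂ = 0.126 m, r₁₃ = 0.650 m, r₂₃ = 0.776 m.
U = (0.827) + (-0.103) + (-0.231) = 0.493 J.

0.493 J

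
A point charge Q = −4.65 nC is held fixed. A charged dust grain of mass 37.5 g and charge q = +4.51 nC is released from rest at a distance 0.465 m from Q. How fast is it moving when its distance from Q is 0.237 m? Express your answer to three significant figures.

4.56×10⁻³ m/s

Only the electrostatic force acts, so mechanical energy is conserved: ½mv² = U₁ − U₂ = kQq(1/r₁ − 1/r₂).
U₁ − U₂ = (8.99×10⁹ N·m²/C²)(-4.65×10⁻⁹ C)(4.51×10⁻⁹ C)(1/0.465 − 1/0.237) = 3.90×10⁻⁷ J.
v = √(2·3.90×10⁻⁷/0.0375) = 4.56×10⁻³ m/s.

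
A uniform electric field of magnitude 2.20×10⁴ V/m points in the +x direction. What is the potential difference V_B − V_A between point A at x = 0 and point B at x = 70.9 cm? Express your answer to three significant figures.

In a uniform field, potential decreases in the direction of E: V_B − V_A = −E·Δx.
V_B − V_A = −(2.20×10⁴ V/m)(0.709 m) = -1.56×10⁴ V.

-1.56×10⁴ V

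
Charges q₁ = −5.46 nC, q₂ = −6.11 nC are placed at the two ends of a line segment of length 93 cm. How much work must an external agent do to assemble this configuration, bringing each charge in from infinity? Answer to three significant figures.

The work to assemble the configuration equals its total potential energy, U = Σ kqᵢqⱼ/rᵢⱼ over all pairs.
The separation is r = 0.930 m.
U = (3.22×10⁻⁷) = 3.22×10⁻⁷ J.

3.22×10⁻⁷ J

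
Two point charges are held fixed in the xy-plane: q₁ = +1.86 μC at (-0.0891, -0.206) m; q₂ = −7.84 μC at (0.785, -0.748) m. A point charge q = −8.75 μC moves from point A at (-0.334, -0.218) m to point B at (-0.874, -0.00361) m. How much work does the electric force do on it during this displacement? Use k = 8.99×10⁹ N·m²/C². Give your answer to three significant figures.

-0.257 J

The work done by the electric force is W_field = −ΔU = −q(V_B − V_A) = q(V_A − V_B).
At A: distances to the source charges are 0.245 m, 1.24 m; V_A = Σ kqᵢ/rᵢ = 1.13×10⁴ V.
At B: distances to the source charges are 0.811 m, 1.82 m; V_B = Σ kqᵢ/rᵢ = -1.81×10⁴ V.
ΔV = V_B − V_A = -2.94×10⁴ V.
W_field = −qΔV = −(-8.75×10⁻⁶ C)(-2.94×10⁴ V) = -0.257 J.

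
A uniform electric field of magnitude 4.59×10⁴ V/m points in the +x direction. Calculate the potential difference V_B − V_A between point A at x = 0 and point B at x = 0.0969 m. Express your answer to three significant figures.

-4450 V

In a uniform field, potential decreases in the direction of E: V_B − V_A = −E·Δx.
V_B − V_A = −(4.59×10⁴ V/m)(0.0969 m) = -4450 V.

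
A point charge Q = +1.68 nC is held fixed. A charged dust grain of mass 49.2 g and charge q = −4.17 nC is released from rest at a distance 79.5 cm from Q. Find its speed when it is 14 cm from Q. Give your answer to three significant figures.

3.88×10⁻³ m/s

Only the electrostatic force acts, so mechanical energy is conserved: ½mv² = U₁ − U₂ = kQq(1/r₁ − 1/r₂).
U₁ − U₂ = (8.99×10⁹ N·m²/C²)(1.68×10⁻⁹ C)(-4.17×10⁻⁹ C)(1/0.795 − 1/0.140) = 3.71×10⁻⁷ J.
v = √(2·3.71×10⁻⁷/0.0492) = 3.88×10⁻³ m/s.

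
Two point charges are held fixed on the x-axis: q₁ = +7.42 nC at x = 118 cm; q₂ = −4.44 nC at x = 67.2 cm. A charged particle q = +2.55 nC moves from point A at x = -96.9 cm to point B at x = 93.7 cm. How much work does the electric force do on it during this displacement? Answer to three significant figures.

The work done by the electric force is W_field = −ΔU = −q(V_B − V_A) = q(V_A − V_B).
At A: distances to the source charges are 2.15 m, 1.64 m; V_A = Σ kqᵢ/rᵢ = 6.72 V.
At B: distances to the source charges are 0.243 m, 0.265 m; V_B = Σ kqᵢ/rᵢ = 124 V.
ΔV = V_B − V_A = 117 V.
W_field = −qΔV = −(2.55×10⁻⁹ C)(117 V) = -2.99×10⁻⁷ J.

-2.99×10⁻⁷ J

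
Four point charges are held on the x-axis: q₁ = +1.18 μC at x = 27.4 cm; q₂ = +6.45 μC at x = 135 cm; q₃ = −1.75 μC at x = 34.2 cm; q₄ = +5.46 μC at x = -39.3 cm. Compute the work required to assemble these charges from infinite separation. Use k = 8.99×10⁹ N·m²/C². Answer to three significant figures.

-0.158 J

The work to assemble the configuration equals its total potential energy, U = Σ kqᵢqⱼ/rᵢⱼ over all pairs.
Pair separations: r₁₂ = 1.08 m, r₁₃ = 0.0680 m, r₁₄ = 0.667 m, r₂₃ = 1.01 m, r₂₄ = 1.74 m, r₃₄ = 0.735 m.
Summing all 6 pair terms gives U = -0.158 J.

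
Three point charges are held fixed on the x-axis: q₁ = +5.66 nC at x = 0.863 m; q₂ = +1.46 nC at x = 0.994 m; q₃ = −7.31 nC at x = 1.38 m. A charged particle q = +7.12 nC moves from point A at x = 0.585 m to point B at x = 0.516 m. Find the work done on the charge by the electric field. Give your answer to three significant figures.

The work done by the electric force is W_field = −ΔU = −q(V_B − V_A) = q(V_A − V_B).
At A: distances to the source charges are 0.278 m, 0.409 m, 0.795 m; V_A = Σ kqᵢ/rᵢ = 132 V.
At B: distances to the source charges are 0.347 m, 0.478 m, 0.864 m; V_B = Σ kqᵢ/rᵢ = 98.0 V.
ΔV = V_B − V_A = -34.4 V.
W_field = −qΔV = −(7.12×10⁻⁹ C)(-34.4 V) = 2.45×10⁻⁷ J.

2.45×10⁻⁷ J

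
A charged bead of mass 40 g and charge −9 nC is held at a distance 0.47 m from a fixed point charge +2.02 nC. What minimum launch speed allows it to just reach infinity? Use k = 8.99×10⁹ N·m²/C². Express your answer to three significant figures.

4.17×10⁻³ m/s

To just escape, total mechanical energy must reach zero at infinity: ½mv²_min + U = 0, so ½mv²_min = −U = |kQq|/r.
|U| = |kQq|/r = (8.99×10⁹ N·m²/C²)(2.02×10⁻⁹)(9.00×10⁻⁹)/(0.470) = 3.48×10⁻⁷ J.
v_min = √(2|U|/m) = √(2·3.48×10⁻⁷/0.0400) = 4.17×10⁻³ m/s.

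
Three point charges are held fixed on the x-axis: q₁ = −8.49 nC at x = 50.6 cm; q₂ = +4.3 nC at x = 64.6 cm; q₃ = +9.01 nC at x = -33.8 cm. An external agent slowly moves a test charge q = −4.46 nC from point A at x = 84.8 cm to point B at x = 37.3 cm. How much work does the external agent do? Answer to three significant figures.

For quasistatic motion the external work equals the change in potential energy: W_ext = qΔV = q(V_B − V_A).
At A: distances to the source charges are 0.342 m, 0.202 m, 1.19 m; V_A = Σ kqᵢ/rᵢ = 36.5 V.
At B: distances to the source charges are 0.133 m, 0.273 m, 0.711 m; V_B = Σ kqᵢ/rᵢ = -318 V.
ΔV = V_B − V_A = -355 V.
W_ext = qΔV = (-4.46×10⁻⁹ C)(-355 V) = 1.58×10⁻⁶ J.

1.58×10⁻⁶ J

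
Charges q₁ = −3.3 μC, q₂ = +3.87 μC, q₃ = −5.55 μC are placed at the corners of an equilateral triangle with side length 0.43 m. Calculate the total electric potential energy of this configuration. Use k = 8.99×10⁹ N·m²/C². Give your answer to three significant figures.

-0.333 J

The assembly work is the sum of pairwise potential energies, U = Σ_{i<j} kqᵢqⱼ/rᵢⱼ.
All three pair separations equal the side length, 0.430 m.
U = (-0.267) + (0.383) + (-0.449) = -0.333 J.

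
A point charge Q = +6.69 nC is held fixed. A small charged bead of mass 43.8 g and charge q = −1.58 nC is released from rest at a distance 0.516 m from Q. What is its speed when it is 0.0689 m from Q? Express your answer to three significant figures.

7.39×10⁻³ m/s

Only the electrostatic force acts, so mechanical energy is conserved: ½mv² = U₁ − U₂ = kQq(1/r₁ − 1/r₂).
U₁ − U₂ = (8.99×10⁹ N·m²/C²)(6.69×10⁻⁹ C)(-1.58×10⁻⁹ C)(1/0.516 − 1/0.0689) = 1.20×10⁻⁶ J.
v = √(2·1.20×10⁻⁶/0.0438) = 7.39×10⁻³ m/s.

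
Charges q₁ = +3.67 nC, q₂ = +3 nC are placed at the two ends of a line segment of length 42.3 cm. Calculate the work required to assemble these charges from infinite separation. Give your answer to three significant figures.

2.34×10⁻⁷ J

The assembly work is the sum of pairwise potential energies, U = Σ_{i<j} kqᵢqⱼ/rᵢⱼ.
The separation is r = 0.423 m.
U = (2.34×10⁻⁷) = 2.34×10⁻⁷ J.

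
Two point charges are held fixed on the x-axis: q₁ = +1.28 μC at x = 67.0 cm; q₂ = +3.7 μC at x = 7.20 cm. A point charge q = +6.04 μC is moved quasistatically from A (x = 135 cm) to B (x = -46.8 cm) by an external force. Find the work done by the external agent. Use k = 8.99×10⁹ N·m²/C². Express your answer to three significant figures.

For quasistatic motion the external work equals the change in potential energy: W_ext = qΔV = q(V_B − V_A).
At A: distances to the source charges are 0.680 m, 1.28 m; V_A = Σ kqᵢ/rᵢ = 4.29×10⁴ V.
At B: distances to the source charges are 1.14 m, 0.540 m; V_B = Σ kqᵢ/rᵢ = 7.17×10⁴ V.
ΔV = V_B − V_A = 2.88×10⁴ V.
W_ext = qΔV = (6.04×10⁻⁶ C)(2.88×10⁴ V) = 0.174 J.

0.174 J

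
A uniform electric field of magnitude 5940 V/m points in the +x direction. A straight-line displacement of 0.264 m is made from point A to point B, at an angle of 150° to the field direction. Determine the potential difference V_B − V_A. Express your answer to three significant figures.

1360 V

Only the component of displacement along E changes the potential: ΔV = −E·d·cosθ.
ΔV = −(5940 V/m)(0.264 m)cos150° = 1360 V.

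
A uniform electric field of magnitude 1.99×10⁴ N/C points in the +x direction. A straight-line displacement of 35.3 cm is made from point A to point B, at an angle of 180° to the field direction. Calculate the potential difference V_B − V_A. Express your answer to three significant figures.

7020 V

Only the component of displacement along E changes the potential: ΔV = −E·d·cosθ.
ΔV = −(1.99×10⁴ V/m)(0.353 m)cos180° = 7020 V.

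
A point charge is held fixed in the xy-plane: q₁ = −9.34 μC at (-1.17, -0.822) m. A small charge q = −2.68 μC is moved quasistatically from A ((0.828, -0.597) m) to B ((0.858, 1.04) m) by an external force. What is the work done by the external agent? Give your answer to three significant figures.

For quasistatic motion the external work equals the change in potential energy: W_ext = qΔV = q(V_B − V_A).
At A: distance to the source charge is 2.01 m; V_A = kq₁/r = -4.18×10⁴ V.
At B: distance to the source charge is 2.75 m; V_B = kq₁/r = -3.05×10⁴ V.
ΔV = V_B − V_A = 1.13×10⁴ V.
W_ext = qΔV = (-2.68×10⁻⁶ C)(1.13×10⁴ V) = -0.0302 J.

-0.0302 J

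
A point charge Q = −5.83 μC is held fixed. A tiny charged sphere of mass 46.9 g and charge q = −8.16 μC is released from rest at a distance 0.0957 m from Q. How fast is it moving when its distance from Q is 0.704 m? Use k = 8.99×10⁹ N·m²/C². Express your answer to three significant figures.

12.8 m/s

Only the electrostatic force acts, so mechanical energy is conserved: ½mv² = U₁ − U₂ = kQq(1/r₁ − 1/r₂).
U₁ − U₂ = (8.99×10⁹ N·m²/C²)(-5.83×10⁻⁶ C)(-8.16×10⁻⁶ C)(1/0.0957 − 1/0.704) = 3.86 J.
v = √(2·3.86/0.0469) = 12.8 m/s.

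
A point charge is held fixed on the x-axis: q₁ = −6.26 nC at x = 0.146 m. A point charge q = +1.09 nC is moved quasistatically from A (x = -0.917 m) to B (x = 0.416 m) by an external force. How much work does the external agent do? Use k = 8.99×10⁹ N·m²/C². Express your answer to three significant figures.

-1.69×10⁻⁷ J

For quasistatic motion the external work equals the change in potential energy: W_ext = qΔV = q(V_B − V_A).
At A: distance to the source charge is 1.06 m; V_A = kq₁/r = -52.9 V.
At B: distance to the source charge is 0.270 m; V_B = kq₁/r = -208 V.
ΔV = V_B − V_A = -155 V.
W_ext = qΔV = (1.09×10⁻⁹ C)(-155 V) = -1.69×10⁻⁷ J.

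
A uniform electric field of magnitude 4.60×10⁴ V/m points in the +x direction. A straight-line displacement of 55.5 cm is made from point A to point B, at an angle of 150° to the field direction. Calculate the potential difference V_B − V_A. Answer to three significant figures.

2.21×10⁴ V

Only the component of displacement along E changes the potential: ΔV = −E·d·cosθ.
ΔV = −(4.60×10⁴ V/m)(0.555 m)cos150° = 2.21×10⁴ V.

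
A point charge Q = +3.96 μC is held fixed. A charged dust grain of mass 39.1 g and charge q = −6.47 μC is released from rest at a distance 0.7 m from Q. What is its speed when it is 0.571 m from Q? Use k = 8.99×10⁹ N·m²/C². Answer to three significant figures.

Only the electrostatic force acts, so mechanical energy is conserved: ½mv² = U₁ − U₂ = kQq(1/r₁ − 1/r₂).
U₁ − U₂ = (8.99×10⁹ N·m²/C²)(3.96×10⁻⁶ C)(-6.47×10⁻⁶ C)(1/0.700 − 1/0.571) = 0.0743 J.
v = √(2·0.0743/0.0391) = 1.95 m/s.

1.95 m/s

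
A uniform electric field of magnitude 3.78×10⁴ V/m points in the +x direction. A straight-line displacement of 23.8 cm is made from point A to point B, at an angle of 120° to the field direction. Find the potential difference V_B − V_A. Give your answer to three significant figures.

Only the component of displacement along E changes the potential: ΔV = −E·d·cosθ.
ΔV = −(3.78×10⁴ V/m)(0.238 m)cos120° = 4500 V.

4500 V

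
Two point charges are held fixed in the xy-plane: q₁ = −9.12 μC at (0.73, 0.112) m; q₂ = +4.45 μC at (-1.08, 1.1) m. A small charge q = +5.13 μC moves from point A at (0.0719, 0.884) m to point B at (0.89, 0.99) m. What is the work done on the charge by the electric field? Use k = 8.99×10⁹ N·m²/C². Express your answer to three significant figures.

The work done by the electric force is W_field = −ΔU = −q(V_B − V_A) = q(V_A − V_B).
At A: distances to the source charges are 1.01 m, 1.17 m; V_A = Σ kqᵢ/rᵢ = -4.67×10⁴ V.
At B: distances to the source charges are 0.892 m, 1.97 m; V_B = Σ kqᵢ/rᵢ = -7.16×10⁴ V.
ΔV = V_B − V_A = -2.49×10⁴ V.
W_field = −qΔV = −(5.13×10⁻⁶ C)(-2.49×10⁴ V) = 0.128 J.

0.128 J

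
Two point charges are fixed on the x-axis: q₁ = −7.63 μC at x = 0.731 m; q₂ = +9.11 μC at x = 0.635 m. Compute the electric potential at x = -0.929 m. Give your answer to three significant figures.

The total potential is the scalar sum of each charge's contribution, V = Σ kqᵢ/rᵢ.
Distances from the field point to each charge: r₁ = 1.66 m, r₂ = 1.56 m.
V = k[(-7.63×10⁻⁶)/(1.66) + (9.11×10⁻⁶)/(1.56)] = 1.10×10⁴ V.

1.10×10⁴ V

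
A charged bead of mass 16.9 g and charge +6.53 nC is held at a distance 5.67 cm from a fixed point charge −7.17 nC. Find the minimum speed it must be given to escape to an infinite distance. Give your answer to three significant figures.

0.0296 m/s

To just escape, total mechanical energy must reach zero at infinity: ½mv²_min + U = 0, so ½mv²_min = −U = |kQq|/r.
|U| = |kQq|/r = (8.99×10⁹ N·m²/C²)(7.17×10⁻⁹)(6.53×10⁻⁹)/(0.0567) = 7.42×10⁻⁶ J.
v_min = √(2|U|/m) = √(2·7.42×10⁻⁶/0.0169) = 0.0296 m/s.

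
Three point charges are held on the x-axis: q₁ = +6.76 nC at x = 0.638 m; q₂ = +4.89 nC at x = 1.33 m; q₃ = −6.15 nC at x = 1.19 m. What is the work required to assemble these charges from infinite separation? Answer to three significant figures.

The work to assemble the configuration equals its total potential energy, U = Σ kqᵢqⱼ/rᵢⱼ over all pairs.
Pair separations: r₁₂ = 0.692 m, r₁₃ = 0.552 m, r₂₃ = 0.140 m.
U = (4.29×10⁻⁷) + (-6.77×10⁻⁷) + (-1.93×10⁻⁶) = -2.18×10⁻⁶ J.

-2.18×10⁻⁶ J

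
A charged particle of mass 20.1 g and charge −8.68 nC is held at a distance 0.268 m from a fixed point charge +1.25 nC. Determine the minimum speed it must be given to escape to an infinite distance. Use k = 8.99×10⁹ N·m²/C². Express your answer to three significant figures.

6.02×10⁻³ m/s

To just escape, total mechanical energy must reach zero at infinity: ½mv²_min + U = 0, so ½mv²_min = −U = |kQq|/r.
|U| = |kQq|/r = (8.99×10⁹ N·m²/C²)(1.25×10⁻⁹)(8.68×10⁻⁹)/(0.268) = 3.64×10⁻⁷ J.
v_min = √(2|U|/m) = √(2·3.64×10⁻⁷/0.0201) = 6.02×10⁻³ m/s.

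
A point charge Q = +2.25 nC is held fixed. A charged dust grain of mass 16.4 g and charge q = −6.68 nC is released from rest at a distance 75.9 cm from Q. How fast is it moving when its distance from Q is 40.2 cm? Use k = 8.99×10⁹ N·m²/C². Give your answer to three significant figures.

4.39×10⁻³ m/s

Only the electrostatic force acts, so mechanical energy is conserved: ½mv² = U₁ − U₂ = kQq(1/r₁ − 1/r₂).
U₁ − U₂ = (8.99×10⁹ N·m²/C²)(2.25×10⁻⁹ C)(-6.68×10⁻⁹ C)(1/0.759 − 1/0.402) = 1.58×10⁻⁷ J.
v = √(2·1.58×10⁻⁷/0.0164) = 4.39×10⁻³ m/s.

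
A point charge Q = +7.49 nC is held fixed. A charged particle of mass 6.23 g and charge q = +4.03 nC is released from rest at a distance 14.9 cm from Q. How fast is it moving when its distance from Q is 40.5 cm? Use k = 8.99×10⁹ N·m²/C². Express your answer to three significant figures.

0.0192 m/s

Only the electrostatic force acts, so mechanical energy is conserved: ½mv² = U₁ − U₂ = kQq(1/r₁ − 1/r₂).
U₁ − U₂ = (8.99×10⁹ N·m²/C²)(7.49×10⁻⁹ C)(4.03×10⁻⁹ C)(1/0.149 − 1/0.405) = 1.15×10⁻⁶ J.
v = √(2·1.15×10⁻⁶/6.23×10⁻³) = 0.0192 m/s.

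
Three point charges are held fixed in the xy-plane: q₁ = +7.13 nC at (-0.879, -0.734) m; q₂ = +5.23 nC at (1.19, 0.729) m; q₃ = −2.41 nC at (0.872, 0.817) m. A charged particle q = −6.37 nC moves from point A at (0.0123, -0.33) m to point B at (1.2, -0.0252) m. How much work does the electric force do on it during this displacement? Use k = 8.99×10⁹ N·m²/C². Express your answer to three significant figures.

The work done by the electric force is W_field = −ΔU = −q(V_B − V_A) = q(V_A − V_B).
At A: distances to the source charges are 0.979 m, 1.58 m, 1.43 m; V_A = Σ kqᵢ/rᵢ = 80.1 V.
At B: distances to the source charges are 2.20 m, 0.754 m, 0.904 m; V_B = Σ kqᵢ/rᵢ = 67.5 V.
ΔV = V_B − V_A = -12.5 V.
W_field = −qΔV = −(-6.37×10⁻⁹ C)(-12.5 V) = -7.98×10⁻⁸ J.

-7.98×10⁻⁸ J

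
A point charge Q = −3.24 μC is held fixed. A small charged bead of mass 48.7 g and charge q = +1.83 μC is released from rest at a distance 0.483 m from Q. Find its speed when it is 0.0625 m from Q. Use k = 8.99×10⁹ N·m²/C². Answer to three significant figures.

Only the electrostatic force acts, so mechanical energy is conserved: ½mv² = U₁ − U₂ = kQq(1/r₁ − 1/r₂).
U₁ − U₂ = (8.99×10⁹ N·m²/C²)(-3.24×10⁻⁶ C)(1.83×10⁻⁶ C)(1/0.483 − 1/0.0625) = 0.742 J.
v = √(2·0.742/0.0487) = 5.52 m/s.

5.52 m/s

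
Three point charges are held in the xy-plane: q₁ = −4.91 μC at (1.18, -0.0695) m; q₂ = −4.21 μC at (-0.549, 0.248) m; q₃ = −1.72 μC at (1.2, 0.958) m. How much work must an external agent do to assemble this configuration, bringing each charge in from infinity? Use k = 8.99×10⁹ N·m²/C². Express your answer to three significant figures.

0.214 J

The assembly work is the sum of pairwise potential energies, U = Σ_{i<j} kqᵢqⱼ/rᵢⱼ.
Pair separations: r₁₂ = 1.76 m, r₁₃ = 1.03 m, r₂₃ = 1.89 m.
U = (0.106) + (0.0739) + (0.0345) = 0.214 J.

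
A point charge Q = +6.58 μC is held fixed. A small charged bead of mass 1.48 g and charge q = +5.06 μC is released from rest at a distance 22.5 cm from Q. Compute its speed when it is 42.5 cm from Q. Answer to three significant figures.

Only the electrostatic force acts, so mechanical energy is conserved: ½mv² = U₁ − U₂ = kQq(1/r₁ − 1/r₂).
U₁ − U₂ = (8.99×10⁹ N·m²/C²)(6.58×10⁻⁶ C)(5.06×10⁻⁶ C)(1/0.225 − 1/0.425) = 0.626 J.
v = √(2·0.626/1.48×10⁻³) = 29.1 m/s.

29.1 m/s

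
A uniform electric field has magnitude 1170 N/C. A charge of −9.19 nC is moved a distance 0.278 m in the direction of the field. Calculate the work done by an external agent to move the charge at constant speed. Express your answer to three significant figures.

The potential change for a displacement 0.278 m in the direction of the field is ΔV = −Ed = -325 V.
W_ext = qΔV = 2.99×10⁻⁶ J.

2.99×10⁻⁶ J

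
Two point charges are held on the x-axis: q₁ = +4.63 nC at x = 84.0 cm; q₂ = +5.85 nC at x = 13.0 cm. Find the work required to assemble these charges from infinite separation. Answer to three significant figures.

The work to assemble the configuration equals its total potential energy, U = Σ kqᵢqⱼ/rᵢⱼ over all pairs.
Pair separations: r₁₂ = 0.710 m.
U = (3.43×10⁻⁷) = 3.43×10⁻⁷ J.

3.43×10⁻⁷ J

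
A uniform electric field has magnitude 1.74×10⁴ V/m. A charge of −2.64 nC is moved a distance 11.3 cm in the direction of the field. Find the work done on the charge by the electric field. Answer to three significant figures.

The potential change for a displacement 11.3 cm in the direction of the field is ΔV = −Ed = -1970 V.
W_field = −qΔV = -5.19×10⁻⁶ J.

-5.19×10⁻⁶ J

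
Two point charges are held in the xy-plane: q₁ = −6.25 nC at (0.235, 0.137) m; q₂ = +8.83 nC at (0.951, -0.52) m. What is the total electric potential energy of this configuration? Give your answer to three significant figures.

The work to assemble the configuration equals its total potential energy, U = Σ kqᵢqⱼ/rᵢⱼ over all pairs.
Pair separations: r₁₂ = 0.972 m.
U = (-5.11×10⁻⁷) = -5.11×10⁻⁷ J.

-5.11×10⁻⁷ J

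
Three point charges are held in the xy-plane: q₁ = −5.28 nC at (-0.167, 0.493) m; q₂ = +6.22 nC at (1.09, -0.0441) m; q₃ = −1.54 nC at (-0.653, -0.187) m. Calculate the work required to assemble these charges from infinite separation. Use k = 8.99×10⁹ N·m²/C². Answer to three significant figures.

The assembly work is the sum of pairwise potential energies, U = Σ_{i<j} kqᵢqⱼ/rᵢⱼ.
Pair separations: r₁₂ = 1.37 m, r₁₃ = 0.836 m, r₂₃ = 1.75 m.
U = (-2.16×10⁻⁷) + (8.75×10⁻⁸) + (-4.92×10⁻⁸) = -1.78×10⁻⁷ J.

-1.78×10⁻⁷ J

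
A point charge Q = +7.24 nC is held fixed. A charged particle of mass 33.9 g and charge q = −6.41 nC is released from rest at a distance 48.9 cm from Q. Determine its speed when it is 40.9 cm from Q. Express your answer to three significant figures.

Only the electrostatic force acts, so mechanical energy is conserved: ½mv² = U₁ − U₂ = kQq(1/r₁ − 1/r₂).
U₁ − U₂ = (8.99×10⁹ N·m²/C²)(7.24×10⁻⁹ C)(-6.41×10⁻⁹ C)(1/0.489 − 1/0.409) = 1.67×10⁻⁷ J.
v = √(2·1.67×10⁻⁷/0.0339) = 3.14×10⁻³ m/s.

3.14×10⁻³ m/s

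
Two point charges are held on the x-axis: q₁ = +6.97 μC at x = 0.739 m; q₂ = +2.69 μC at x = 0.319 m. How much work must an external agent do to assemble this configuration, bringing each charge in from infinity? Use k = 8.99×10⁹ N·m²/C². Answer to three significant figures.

0.401 J

The assembly work is the sum of pairwise potential energies, U = Σ_{i<j} kqᵢqⱼ/rᵢⱼ.
Pair separations: r₁₂ = 0.420 m.
U = (0.401) = 0.401 J.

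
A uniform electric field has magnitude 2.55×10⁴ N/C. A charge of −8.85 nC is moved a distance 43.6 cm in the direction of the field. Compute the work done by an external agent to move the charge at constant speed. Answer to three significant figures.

The potential change for a displacement 43.6 cm in the direction of the field is ΔV = −Ed = -1.11×10⁴ V.
W_ext = qΔV = 9.84×10⁻⁵ J.

9.84×10⁻⁵ J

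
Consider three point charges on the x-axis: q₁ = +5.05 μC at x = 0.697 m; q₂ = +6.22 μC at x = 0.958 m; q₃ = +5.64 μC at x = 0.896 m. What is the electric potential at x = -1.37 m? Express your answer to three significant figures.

The total potential is the scalar sum of each charge's contribution, V = Σ kqᵢ/rᵢ.
Distances from the field point to each charge: r₁ = 2.07 m, r₂ = 2.33 m, r₃ = 2.27 m.
V = k[(5.05×10⁻⁶)/(2.07) + (6.22×10⁻⁶)/(2.33) + (5.64×10⁻⁶)/(2.27)] = 6.84×10⁴ V.

6.84×10⁴ V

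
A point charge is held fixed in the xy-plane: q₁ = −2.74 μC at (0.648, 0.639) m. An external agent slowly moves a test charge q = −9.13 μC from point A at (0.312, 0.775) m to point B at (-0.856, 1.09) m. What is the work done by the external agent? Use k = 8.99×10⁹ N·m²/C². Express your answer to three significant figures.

-0.477 J

For quasistatic motion the external work equals the change in potential energy: W_ext = qΔV = q(V_B − V_A).
At A: distance to the source charge is 0.362 m; V_A = kq₁/r = -6.80×10⁴ V.
At B: distance to the source charge is 1.57 m; V_B = kq₁/r = -1.57×10⁴ V.
ΔV = V_B − V_A = 5.23×10⁴ V.
W_ext = qΔV = (-9.13×10⁻⁶ C)(5.23×10⁴ V) = -0.477 J.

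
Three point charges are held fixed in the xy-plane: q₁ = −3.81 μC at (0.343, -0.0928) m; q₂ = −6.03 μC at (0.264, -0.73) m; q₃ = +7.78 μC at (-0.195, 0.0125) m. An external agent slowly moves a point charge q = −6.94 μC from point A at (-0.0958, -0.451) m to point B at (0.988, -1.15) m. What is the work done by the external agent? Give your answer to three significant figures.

For quasistatic motion the external work equals the change in potential energy: W_ext = qΔV = q(V_B − V_A).
At A: distances to the source charges are 0.566 m, 0.455 m, 0.474 m; V_A = Σ kqᵢ/rᵢ = -3.20×10⁴ V.
At B: distances to the source charges are 1.24 m, 0.837 m, 1.66 m; V_B = Σ kqᵢ/rᵢ = -5.03×10⁴ V.
ΔV = V_B − V_A = -1.83×10⁴ V.
W_ext = qΔV = (-6.94×10⁻⁶ C)(-1.83×10⁴ V) = 0.127 J.

0.127 J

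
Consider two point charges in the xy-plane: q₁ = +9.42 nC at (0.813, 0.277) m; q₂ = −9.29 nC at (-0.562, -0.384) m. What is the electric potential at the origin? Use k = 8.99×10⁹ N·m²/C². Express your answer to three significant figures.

Electric potential is a scalar, so the contributions from each charge add algebraically: V = Σ kqᵢ/rᵢ.
Distances from the field point to each charge: r₁ = 0.859 m, r₂ = 0.681 m.
V = k[(9.42×10⁻⁹)/(0.859) + (-9.29×10⁻⁹)/(0.681)] = -24.1 V.

-24.1 V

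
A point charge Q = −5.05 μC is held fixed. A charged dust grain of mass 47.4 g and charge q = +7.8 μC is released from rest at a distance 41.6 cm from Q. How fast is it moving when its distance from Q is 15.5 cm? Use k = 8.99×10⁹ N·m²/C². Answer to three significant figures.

Only the electrostatic force acts, so mechanical energy is conserved: ½mv² = U₁ − U₂ = kQq(1/r₁ − 1/r₂).
U₁ − U₂ = (8.99×10⁹ N·m²/C²)(-5.05×10⁻⁶ C)(7.80×10⁻⁶ C)(1/0.416 − 1/0.155) = 1.43 J.
v = √(2·1.43/0.0474) = 7.78 m/s.

7.78 m/s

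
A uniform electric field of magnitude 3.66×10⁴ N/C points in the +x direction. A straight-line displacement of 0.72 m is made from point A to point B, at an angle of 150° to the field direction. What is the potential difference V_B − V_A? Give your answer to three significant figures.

2.28×10⁴ V

Only the component of displacement along E changes the potential: ΔV = −E·d·cosθ.
ΔV = −(3.66×10⁴ V/m)(0.720 m)cos150° = 2.28×10⁴ V.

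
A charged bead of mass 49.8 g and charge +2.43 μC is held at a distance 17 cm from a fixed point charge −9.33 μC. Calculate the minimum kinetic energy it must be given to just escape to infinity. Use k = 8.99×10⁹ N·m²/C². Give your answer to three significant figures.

To just escape, total mechanical energy must reach zero at infinity: ½mv²_min + U = 0, so ½mv²_min = −U = |kQq|/r.
|U| = |kQq|/r = (8.99×10⁹ N·m²/C²)(9.33×10⁻⁶)(2.43×10⁻⁶)/(0.170) = 1.20 J.

1.20 J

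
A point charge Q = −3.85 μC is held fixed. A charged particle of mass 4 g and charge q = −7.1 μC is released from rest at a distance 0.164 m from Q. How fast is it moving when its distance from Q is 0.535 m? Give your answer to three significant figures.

22.8 m/s

Only the electrostatic force acts, so mechanical energy is conserved: ½mv² = U₁ − U₂ = kQq(1/r₁ − 1/r₂).
U₁ − U₂ = (8.99×10⁹ N·m²/C²)(-3.85×10⁻⁶ C)(-7.10×10⁻⁶ C)(1/0.164 − 1/0.535) = 1.04 J.
v = √(2·1.04/4.00×10⁻³) = 22.8 m/s.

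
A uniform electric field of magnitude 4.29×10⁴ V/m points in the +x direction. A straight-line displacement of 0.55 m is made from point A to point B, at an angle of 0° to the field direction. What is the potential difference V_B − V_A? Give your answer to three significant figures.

Only the component of displacement along E changes the potential: ΔV = −E·d·cosθ.
ΔV = −(4.29×10⁴ V/m)(0.550 m)cos0° = -2.36×10⁴ V.

-2.36×10⁴ V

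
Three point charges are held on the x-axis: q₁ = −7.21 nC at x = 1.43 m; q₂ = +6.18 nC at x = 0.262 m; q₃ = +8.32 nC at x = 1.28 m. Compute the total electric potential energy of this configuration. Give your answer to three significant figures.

The assembly work is the sum of pairwise potential energies, U = Σ_{i<j} kqᵢqⱼ/rᵢⱼ.
Pair separations: r₁₂ = 1.17 m, r₁₃ = 0.150 m, r₂₃ = 1.02 m.
U = (-3.43×10⁻⁷) + (-3.60×10⁻⁶) + (4.54×10⁻⁷) = -3.48×10⁻⁶ J.

-3.48×10⁻⁶ J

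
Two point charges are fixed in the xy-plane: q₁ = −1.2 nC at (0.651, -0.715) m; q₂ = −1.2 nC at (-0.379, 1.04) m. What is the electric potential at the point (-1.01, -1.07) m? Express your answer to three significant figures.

-11.2 V

Electric potential is a scalar, so the contributions from each charge add algebraically: V = Σ kqᵢ/rᵢ.
Distances from the field point to each charge: r₁ = 1.70 m, r₂ = 2.20 m.
V = k[(-1.20×10⁻⁹)/(1.70) + (-1.20×10⁻⁹)/(2.20)] = -11.2 V.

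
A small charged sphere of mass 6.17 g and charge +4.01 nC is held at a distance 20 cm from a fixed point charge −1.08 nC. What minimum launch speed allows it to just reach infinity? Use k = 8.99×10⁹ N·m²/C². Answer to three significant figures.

To just escape, total mechanical energy must reach zero at infinity: ½mv²_min + U = 0, so ½mv²_min = −U = |kQq|/r.
|U| = |kQq|/r = (8.99×10⁹ N·m²/C²)(1.08×10⁻⁹)(4.01×10⁻⁹)/(0.200) = 1.95×10⁻⁷ J.
v_min = √(2|U|/m) = √(2·1.95×10⁻⁷/6.17×10⁻³) = 7.94×10⁻³ m/s.

7.94×10⁻³ m/s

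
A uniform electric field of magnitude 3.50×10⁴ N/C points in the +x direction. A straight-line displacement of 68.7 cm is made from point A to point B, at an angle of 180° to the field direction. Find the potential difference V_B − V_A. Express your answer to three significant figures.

2.40×10⁴ V

Only the component of displacement along E changes the potential: ΔV = −E·d·cosθ.
ΔV = −(3.50×10⁴ V/m)(0.687 m)cos180° = 2.40×10⁴ V.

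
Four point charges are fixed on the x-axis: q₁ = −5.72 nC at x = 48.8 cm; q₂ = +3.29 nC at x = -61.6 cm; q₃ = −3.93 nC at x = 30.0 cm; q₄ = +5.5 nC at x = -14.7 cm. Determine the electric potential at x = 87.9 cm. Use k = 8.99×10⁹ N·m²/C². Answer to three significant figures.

-125 V

Electric potential is a scalar, so the contributions from each charge add algebraically: V = Σ kqᵢ/rᵢ.
Distances from the field point to each charge: r₁ = 0.391 m, r₂ = 1.50 m, r₃ = 0.579 m, r₄ = 1.03 m.
V = k[(-5.72×10⁻⁹)/(0.391) + (3.29×10⁻⁹)/(1.50) + (-3.93×10⁻⁹)/(0.579) + (5.50×10⁻⁹)/(1.03)] = -125 V.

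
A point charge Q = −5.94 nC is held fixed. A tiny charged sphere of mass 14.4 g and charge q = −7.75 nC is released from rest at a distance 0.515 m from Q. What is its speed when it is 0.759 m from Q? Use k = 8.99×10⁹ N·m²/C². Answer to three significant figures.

5.99×10⁻³ m/s

Only the electrostatic force acts, so mechanical energy is conserved: ½mv² = U₁ − U₂ = kQq(1/r₁ − 1/r₂).
U₁ − U₂ = (8.99×10⁹ N·m²/C²)(-5.94×10⁻⁹ C)(-7.75×10⁻⁹ C)(1/0.515 − 1/0.759) = 2.58×10⁻⁷ J.
v = √(2·2.58×10⁻⁷/0.0144) = 5.99×10⁻³ m/s.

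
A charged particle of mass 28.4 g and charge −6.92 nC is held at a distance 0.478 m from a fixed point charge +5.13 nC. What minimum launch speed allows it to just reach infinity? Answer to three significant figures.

6.86×10⁻³ m/s

To just escape, total mechanical energy must reach zero at infinity: ½mv²_min + U = 0, so ½mv²_min = −U = |kQq|/r.
|U| = |kQq|/r = (8.99×10⁹ N·m²/C²)(5.13×10⁻⁹)(6.92×10⁻⁹)/(0.478) = 6.68×10⁻⁷ J.
v_min = √(2|U|/m) = √(2·6.68×10⁻⁷/0.0284) = 6.86×10⁻³ m/s.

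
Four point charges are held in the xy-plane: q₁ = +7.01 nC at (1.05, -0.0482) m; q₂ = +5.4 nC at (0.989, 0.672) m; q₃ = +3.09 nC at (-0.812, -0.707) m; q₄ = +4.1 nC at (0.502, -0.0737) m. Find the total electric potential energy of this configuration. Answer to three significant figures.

1.41×10⁻⁶ J

The assembly work is the sum of pairwise potential energies, U = Σ_{i<j} kqᵢqⱼ/rᵢⱼ.
Pair separations: r₁₂ = 0.723 m, r₁₃ = 1.98 m, r₁₄ = 0.549 m, r₂₃ = 2.27 m, r₂₄ = 0.891 m, r₃₄ = 1.46 m.
Summing all 6 pair terms gives U = 1.41×10⁻⁶ J.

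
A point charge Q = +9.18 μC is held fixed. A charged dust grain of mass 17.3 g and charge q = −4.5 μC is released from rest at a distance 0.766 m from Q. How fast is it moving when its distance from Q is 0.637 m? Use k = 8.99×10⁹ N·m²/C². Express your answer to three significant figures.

Only the electrostatic force acts, so mechanical energy is conserved: ½mv² = U₁ − U₂ = kQq(1/r₁ − 1/r₂).
U₁ − U₂ = (8.99×10⁹ N·m²/C²)(9.18×10⁻⁶ C)(-4.50×10⁻⁶ C)(1/0.766 − 1/0.637) = 0.0982 J.
v = √(2·0.0982/0.0173) = 3.37 m/s.

3.37 m/s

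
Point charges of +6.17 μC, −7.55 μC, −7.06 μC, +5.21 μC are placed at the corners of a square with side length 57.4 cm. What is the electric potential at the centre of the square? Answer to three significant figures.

The total potential is the scalar sum of each charge's contribution, V = Σ kqᵢ/rᵢ.
The distance from each corner to the centre is a√2/2 = 0.406 m.
V = k[(6.17×10⁻⁶)/(0.406) + (-7.55×10⁻⁶)/(0.406) + (-7.06×10⁻⁶)/(0.406) + (5.21×10⁻⁶)/(0.406)] = -7.15×10⁴ V.

-7.15×10⁴ V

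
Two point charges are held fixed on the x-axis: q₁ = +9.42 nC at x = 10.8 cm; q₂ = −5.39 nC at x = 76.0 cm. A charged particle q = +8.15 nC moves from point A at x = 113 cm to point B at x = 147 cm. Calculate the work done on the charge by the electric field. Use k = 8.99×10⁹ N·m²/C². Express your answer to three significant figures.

The work done by the electric force is W_field = −ΔU = −q(V_B − V_A) = q(V_A − V_B).
At A: distances to the source charges are 1.02 m, 0.370 m; V_A = Σ kqᵢ/rᵢ = -48.1 V.
At B: distances to the source charges are 1.36 m, 0.710 m; V_B = Σ kqᵢ/rᵢ = -6.07 V.
ΔV = V_B − V_A = 42.0 V.
W_field = −qΔV = −(8.15×10⁻⁹ C)(42.0 V) = -3.43×10⁻⁷ J.

-3.43×10⁻⁷ J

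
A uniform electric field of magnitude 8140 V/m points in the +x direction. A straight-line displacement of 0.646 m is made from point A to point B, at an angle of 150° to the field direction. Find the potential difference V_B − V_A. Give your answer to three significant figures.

Only the component of displacement along E changes the potential: ΔV = −E·d·cosθ.
ΔV = −(8140 V/m)(0.646 m)cos150° = 4550 V.

4550 V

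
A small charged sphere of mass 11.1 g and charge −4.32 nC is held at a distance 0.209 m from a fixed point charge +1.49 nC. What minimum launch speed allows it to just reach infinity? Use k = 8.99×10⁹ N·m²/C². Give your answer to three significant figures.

7.06×10⁻³ m/s

To just escape, total mechanical energy must reach zero at infinity: ½mv²_min + U = 0, so ½mv²_min = −U = |kQq|/r.
|U| = |kQq|/r = (8.99×10⁹ N·m²/C²)(1.49×10⁻⁹)(4.32×10⁻⁹)/(0.209) = 2.77×10⁻⁷ J.
v_min = √(2|U|/m) = √(2·2.77×10⁻⁷/0.0111) = 7.06×10⁻³ m/s.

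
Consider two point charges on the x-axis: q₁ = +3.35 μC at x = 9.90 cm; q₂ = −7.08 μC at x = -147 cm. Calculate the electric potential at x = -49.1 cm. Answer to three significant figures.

The total potential is the scalar sum of each charge's contribution, V = Σ kqᵢ/rᵢ.
Distances from the field point to each charge: r₁ = 0.590 m, r₂ = 0.979 m.
V = k[(3.35×10⁻⁶)/(0.590) + (-7.08×10⁻⁶)/(0.979)] = -1.40×10⁴ V.

-1.40×10⁴ V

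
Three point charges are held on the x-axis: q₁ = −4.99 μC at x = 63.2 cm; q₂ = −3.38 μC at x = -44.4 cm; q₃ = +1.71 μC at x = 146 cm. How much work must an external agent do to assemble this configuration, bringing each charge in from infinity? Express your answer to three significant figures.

0.0210 J

The work to assemble the configuration equals its total potential energy, U = Σ kqᵢqⱼ/rᵢⱼ over all pairs.
Pair separations: r₁₂ = 1.08 m, r₁₃ = 0.828 m, r₂₃ = 1.90 m.
U = (0.141) + (-0.0926) + (-0.0273) = 0.0210 J.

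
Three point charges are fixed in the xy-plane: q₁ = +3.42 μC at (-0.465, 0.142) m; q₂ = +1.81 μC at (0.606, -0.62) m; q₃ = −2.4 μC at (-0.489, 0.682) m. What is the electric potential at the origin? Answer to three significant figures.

5.63×10⁴ V

The total potential is the scalar sum of each charge's contribution, V = Σ kqᵢ/rᵢ.
Distances from the field point to each charge: r₁ = 0.486 m, r₂ = 0.867 m, r₃ = 0.839 m.
V = k[(3.42×10⁻⁶)/(0.486) + (1.81×10⁻⁶)/(0.867) + (-2.40×10⁻⁶)/(0.839)] = 5.63×10⁴ V.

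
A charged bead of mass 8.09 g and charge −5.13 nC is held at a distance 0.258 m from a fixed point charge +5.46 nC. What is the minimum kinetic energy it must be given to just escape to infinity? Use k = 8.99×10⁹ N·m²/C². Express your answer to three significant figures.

9.76×10⁻⁷ J

To just escape, total mechanical energy must reach zero at infinity: ½mv²_min + U = 0, so ½mv²_min = −U = |kQq|/r.
|U| = |kQq|/r = (8.99×10⁹ N·m²/C²)(5.46×10⁻⁹)(5.13×10⁻⁹)/(0.258) = 9.76×10⁻⁷ J.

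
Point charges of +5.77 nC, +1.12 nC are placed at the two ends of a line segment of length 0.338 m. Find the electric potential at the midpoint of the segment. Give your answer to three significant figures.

367 V

The total potential is the scalar sum of each charge's contribution, V = Σ kqᵢ/rᵢ.
Each charge is 0.169 m from the midpoint.
V = k[(5.77×10⁻⁹)/(0.169) + (1.12×10⁻⁹)/(0.169)] = 367 V.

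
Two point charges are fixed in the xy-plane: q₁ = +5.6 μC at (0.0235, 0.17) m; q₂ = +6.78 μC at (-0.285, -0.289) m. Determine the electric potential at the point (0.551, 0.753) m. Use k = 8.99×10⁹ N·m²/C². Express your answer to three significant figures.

1.10×10⁵ V

The total potential is the scalar sum of each charge's contribution, V = Σ kqᵢ/rᵢ.
Distances from the field point to each charge: r₁ = 0.786 m, r₂ = 1.34 m.
V = k[(5.60×10⁻⁶)/(0.786) + (6.78×10⁻⁶)/(1.34)] = 1.10×10⁵ V.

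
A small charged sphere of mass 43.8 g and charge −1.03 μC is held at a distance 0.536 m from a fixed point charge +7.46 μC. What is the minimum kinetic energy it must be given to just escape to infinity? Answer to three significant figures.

To just escape, total mechanical energy must reach zero at infinity: ½mv²_min + U = 0, so ½mv²_min = −U = |kQq|/r.
|U| = |kQq|/r = (8.99×10⁹ N·m²/C²)(7.46×10⁻⁶)(1.03×10⁻⁶)/(0.536) = 0.129 J.

0.129 J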